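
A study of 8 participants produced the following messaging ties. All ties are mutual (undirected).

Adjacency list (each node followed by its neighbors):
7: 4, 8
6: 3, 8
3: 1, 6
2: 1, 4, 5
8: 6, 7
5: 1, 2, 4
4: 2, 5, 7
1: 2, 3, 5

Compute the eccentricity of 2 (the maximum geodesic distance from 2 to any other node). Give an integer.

3

Distances from 2: 1:1, 3:2, 4:1, 5:1, 6:3, 7:2, 8:3.
The largest is 3 (to 6 and 8), so the eccentricity of 2 is 3.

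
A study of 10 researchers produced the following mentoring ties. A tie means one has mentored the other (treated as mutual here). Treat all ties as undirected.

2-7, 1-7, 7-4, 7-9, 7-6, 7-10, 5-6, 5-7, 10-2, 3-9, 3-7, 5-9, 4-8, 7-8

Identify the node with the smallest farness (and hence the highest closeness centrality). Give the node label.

Farness (sum of distances to all others) for each node — 1:17, 2:16, 3:16, 4:16, 5:15, 6:16, 7:9, 8:16, 9:15, 10:16.
The smallest farness is 9, for 7, so 7 has the highest closeness.

7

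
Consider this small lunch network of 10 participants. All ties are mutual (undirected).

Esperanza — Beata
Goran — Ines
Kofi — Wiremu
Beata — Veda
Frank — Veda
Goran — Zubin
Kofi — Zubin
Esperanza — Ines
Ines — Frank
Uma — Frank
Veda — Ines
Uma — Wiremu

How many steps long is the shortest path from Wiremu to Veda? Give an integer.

3

One shortest route is Wiremu – Uma – Frank – Veda, which uses 3 edges, and at distance 2 from Wiremu we only reach {Frank, Zubin}, which does not include Veda. So d(Wiremu,Veda) = 3.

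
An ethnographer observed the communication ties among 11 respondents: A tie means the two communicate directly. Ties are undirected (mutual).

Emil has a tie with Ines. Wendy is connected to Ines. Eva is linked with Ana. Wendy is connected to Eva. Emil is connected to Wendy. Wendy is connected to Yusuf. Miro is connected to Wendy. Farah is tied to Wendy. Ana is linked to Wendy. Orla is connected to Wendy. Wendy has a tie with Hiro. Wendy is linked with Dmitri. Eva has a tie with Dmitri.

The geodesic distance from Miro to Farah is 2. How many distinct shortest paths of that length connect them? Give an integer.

The shortest distance is 2, and the only length-2 path is Miro–Wendy–Farah. So there is exactly 1 shortest path.

1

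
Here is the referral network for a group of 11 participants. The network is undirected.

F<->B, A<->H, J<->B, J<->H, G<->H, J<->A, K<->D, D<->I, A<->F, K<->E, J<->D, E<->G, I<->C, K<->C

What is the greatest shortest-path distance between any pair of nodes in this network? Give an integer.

Eccentricity of each node (its greatest distance to any other): A:4, B:4, C:5, D:3, E:4, F:5, G:4, H:4, I:4, J:3, K:4.
The maximum eccentricity is 5, realized for instance by the pair F–C via F – A – J – D – I – C. So the diameter is 5.

5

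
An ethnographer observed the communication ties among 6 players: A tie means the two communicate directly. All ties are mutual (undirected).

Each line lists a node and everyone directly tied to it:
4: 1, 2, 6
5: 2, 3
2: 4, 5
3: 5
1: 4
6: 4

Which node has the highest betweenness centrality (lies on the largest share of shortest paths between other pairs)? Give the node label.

4

Unnormalized betweenness of each node: 1:0, 2:6, 3:0, 4:7, 5:4, 6:0.
4 has the largest value, 7, making it the main broker — the node through which the most shortest paths run.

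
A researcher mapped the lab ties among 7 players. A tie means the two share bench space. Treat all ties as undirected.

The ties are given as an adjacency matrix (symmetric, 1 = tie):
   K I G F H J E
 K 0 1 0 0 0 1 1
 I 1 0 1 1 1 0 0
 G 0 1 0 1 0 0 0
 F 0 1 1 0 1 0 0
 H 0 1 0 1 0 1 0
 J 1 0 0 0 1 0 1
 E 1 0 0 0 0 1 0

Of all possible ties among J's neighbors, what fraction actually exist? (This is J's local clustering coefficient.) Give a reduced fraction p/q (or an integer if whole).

J's neighbors: E, H, and K (k = 3).
Possible neighbor pairs: C(3,2) = 3. Edges among them: E–K → e = 1.
Clustering(J) = 1/3.

1/3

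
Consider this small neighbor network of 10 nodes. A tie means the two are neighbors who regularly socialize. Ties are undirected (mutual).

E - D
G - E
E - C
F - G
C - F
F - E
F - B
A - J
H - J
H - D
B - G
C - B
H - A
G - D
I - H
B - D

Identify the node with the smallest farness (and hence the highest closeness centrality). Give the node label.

Farness (sum of distances to all others) for each node — A:23, B:17, C:22, D:14, E:17, F:21, G:17, H:16, I:24, J:23.
The smallest farness is 14, for D, so D has the highest closeness.

D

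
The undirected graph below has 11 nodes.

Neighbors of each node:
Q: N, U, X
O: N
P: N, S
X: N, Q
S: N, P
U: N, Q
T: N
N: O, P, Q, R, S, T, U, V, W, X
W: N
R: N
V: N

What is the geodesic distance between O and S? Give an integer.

One shortest route is O – N – S, which uses 2 edges, and O and S are not directly tied, so nothing shorter exists. So d(O,S) = 2.

2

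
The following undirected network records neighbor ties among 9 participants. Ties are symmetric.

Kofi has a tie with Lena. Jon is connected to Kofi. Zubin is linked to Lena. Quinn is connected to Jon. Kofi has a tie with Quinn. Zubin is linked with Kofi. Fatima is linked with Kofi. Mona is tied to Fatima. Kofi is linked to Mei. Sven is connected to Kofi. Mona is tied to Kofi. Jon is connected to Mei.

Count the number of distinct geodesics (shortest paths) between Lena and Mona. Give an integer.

1

The shortest distance is 2, and the only length-2 path is Lena–Kofi–Mona. So there is exactly 1 shortest path.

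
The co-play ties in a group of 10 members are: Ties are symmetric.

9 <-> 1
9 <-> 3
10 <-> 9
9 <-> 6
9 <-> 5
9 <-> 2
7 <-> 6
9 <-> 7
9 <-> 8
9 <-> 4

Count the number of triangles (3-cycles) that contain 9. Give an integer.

1

9's neighbors: 1, 2, 3, 4, 5, 6, 7, 8, and 10.
Neighbor pairs that are themselves tied: 9–6–7. Each forms one triangle with 9, for 1 in total.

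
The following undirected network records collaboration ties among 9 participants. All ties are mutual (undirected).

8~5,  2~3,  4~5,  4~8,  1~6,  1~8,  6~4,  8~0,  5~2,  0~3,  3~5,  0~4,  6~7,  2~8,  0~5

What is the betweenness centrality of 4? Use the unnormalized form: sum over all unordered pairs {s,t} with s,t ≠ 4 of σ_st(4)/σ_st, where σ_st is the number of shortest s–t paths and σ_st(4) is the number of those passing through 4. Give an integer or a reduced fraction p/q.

25/3

Pairs whose geodesics pass through 4 — 0–6: 1; 0–7: 1; 3–6: 2/2; 3–7: 2/2; 5–6: 1; 5–7: 1; 2–6: 2/3; 2–7: 2/3; 8–6: 1/2; 8–7: 1/2.
All other pairs contribute 0.
Summing the contributions gives betweenness(4) = 25/3.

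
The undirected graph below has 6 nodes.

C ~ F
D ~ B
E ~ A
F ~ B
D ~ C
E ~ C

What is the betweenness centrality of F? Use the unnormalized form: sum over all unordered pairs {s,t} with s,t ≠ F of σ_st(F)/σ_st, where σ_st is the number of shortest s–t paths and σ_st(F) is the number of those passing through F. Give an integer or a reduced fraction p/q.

3/2

Pairs whose geodesics pass through F — B–C: 1/2; B–E: 1/2; B–A: 1/2.
All other pairs contribute 0.
Summing the contributions gives betweenness(F) = 3/2.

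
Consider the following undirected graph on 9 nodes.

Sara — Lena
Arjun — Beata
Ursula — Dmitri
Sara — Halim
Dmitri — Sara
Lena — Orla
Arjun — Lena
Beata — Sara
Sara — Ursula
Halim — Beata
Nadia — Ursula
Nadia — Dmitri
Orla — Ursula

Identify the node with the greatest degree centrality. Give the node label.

Sara

Degrees — Arjun:2, Beata:3, Dmitri:3, Halim:2, Lena:3, Nadia:2, Orla:2, Sara:5, Ursula:4.
The maximum is 5, attained only by Sara.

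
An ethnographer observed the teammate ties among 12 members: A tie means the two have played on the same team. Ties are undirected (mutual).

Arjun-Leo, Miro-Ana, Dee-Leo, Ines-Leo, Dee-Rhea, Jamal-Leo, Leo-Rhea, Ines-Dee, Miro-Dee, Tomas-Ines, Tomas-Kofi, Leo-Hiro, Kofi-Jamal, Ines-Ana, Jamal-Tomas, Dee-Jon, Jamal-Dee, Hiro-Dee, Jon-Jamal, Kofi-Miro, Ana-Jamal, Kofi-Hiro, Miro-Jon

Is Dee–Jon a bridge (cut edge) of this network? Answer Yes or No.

No

Even without that edge, Dee still reaches Jon via Dee – Miro – Jon, so the network stays connected. Not a bridge.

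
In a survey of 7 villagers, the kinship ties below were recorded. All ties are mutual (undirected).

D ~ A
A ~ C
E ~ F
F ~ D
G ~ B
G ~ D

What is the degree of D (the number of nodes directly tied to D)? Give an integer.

D is directly tied to A, F, and G. That is 3 neighbors, so the degree of D is 3.

3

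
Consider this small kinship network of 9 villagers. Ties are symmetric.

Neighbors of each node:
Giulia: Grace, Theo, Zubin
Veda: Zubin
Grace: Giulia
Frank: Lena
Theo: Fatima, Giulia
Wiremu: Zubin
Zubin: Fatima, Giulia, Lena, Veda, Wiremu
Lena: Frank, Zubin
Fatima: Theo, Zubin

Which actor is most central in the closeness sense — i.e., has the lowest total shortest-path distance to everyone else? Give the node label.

Farness (sum of distances to all others) for each node — Fatima:16, Frank:23, Giulia:14, Grace:21, Lena:16, Theo:19, Veda:18, Wiremu:18, Zubin:11.
The smallest farness is 11, for Zubin, so Zubin has the highest closeness.

Zubin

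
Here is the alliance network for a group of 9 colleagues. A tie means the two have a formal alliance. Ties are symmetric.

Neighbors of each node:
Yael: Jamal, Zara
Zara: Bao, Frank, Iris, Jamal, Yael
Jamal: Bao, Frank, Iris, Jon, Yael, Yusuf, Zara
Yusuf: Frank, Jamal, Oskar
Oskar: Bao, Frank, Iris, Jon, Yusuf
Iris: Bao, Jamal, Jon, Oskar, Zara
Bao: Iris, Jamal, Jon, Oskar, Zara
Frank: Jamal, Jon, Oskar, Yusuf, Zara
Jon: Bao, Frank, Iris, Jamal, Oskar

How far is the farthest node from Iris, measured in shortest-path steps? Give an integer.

Distances from Iris: Bao:1, Frank:2, Jamal:1, Jon:1, Oskar:1, Yael:2, Yusuf:2, Zara:1.
The largest is 2 (to Yusuf, Frank, and Yael), so the eccentricity of Iris is 2.

2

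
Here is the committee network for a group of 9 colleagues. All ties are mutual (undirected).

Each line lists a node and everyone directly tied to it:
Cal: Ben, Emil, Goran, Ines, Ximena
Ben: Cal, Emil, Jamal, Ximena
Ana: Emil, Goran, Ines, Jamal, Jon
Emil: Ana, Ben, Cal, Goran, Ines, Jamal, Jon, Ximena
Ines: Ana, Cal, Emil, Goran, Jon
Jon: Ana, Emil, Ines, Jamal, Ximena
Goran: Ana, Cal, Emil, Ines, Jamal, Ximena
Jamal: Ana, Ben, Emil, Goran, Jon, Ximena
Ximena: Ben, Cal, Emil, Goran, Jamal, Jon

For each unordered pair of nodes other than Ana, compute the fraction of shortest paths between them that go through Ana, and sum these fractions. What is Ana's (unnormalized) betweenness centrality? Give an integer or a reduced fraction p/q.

Pairs whose geodesics pass through Ana — Jamal–Ines: 1/4; Jon–Goran: 1/5.
All other pairs contribute 0.
Summing the contributions gives betweenness(Ana) = 9/20.

9/20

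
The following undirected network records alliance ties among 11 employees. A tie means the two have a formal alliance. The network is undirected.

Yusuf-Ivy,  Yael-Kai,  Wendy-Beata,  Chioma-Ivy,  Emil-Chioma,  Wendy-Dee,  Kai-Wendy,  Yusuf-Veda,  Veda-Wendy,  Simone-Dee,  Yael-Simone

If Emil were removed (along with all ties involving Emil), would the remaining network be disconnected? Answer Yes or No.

Even without Emil, every remaining node can still reach every other (the residual graph is connected), so Emil is not a cut vertex.

No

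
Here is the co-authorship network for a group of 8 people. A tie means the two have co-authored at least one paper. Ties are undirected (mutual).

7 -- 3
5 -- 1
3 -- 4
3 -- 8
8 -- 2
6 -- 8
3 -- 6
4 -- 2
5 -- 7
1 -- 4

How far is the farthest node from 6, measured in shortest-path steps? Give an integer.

3

Distances from 6: 1:3, 2:2, 3:1, 4:2, 5:3, 7:2, 8:1.
The largest is 3 (to 1 and 5), so the eccentricity of 6 is 3.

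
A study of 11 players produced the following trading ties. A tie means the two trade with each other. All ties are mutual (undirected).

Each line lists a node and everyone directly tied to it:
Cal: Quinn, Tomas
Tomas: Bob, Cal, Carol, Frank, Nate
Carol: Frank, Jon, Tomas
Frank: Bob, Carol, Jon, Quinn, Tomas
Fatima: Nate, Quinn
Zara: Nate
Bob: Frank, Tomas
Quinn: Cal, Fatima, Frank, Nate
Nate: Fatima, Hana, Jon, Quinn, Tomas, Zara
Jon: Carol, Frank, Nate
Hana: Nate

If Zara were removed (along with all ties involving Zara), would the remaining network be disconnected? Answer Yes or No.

Even without Zara, every remaining node can still reach every other (the residual graph is connected), so Zara is not a cut vertex.

No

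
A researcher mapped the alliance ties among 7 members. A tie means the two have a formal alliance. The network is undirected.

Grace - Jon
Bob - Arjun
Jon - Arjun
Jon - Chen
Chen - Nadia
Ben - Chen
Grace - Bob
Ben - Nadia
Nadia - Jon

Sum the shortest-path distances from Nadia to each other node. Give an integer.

Distances from Nadia: Arjun:2, Ben:1, Bob:3, Chen:1, Grace:2, Jon:1.
Sum = 2 + 1 + 3 + 1 + 2 + 1 = 10.

10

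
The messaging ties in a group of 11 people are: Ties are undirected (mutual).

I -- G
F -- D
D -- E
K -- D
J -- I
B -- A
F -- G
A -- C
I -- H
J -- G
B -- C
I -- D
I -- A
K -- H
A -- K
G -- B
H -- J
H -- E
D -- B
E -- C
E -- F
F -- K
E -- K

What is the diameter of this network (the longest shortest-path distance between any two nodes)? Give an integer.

Eccentricity of each node (its greatest distance to any other): A:2, B:3, C:3, D:2, E:2, F:2, G:2, H:3, I:2, J:3, K:2.
The maximum eccentricity is 3, realized for instance by the pair B–H via B – A – I – H. So the diameter is 3.

3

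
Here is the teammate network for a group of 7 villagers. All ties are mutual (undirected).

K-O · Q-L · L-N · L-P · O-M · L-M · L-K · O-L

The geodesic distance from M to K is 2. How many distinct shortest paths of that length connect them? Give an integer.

The shortest distance is 2. The length-2 paths are: M–L–K; M–O–K.
That gives 2 distinct shortest paths.

2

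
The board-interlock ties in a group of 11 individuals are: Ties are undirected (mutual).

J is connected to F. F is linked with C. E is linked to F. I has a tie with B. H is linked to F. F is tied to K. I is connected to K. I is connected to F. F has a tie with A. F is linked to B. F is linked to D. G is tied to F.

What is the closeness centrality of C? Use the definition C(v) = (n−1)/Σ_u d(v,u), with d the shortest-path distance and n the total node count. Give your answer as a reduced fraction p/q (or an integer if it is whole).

10/19

Distances from C: A:2, B:2, D:2, E:2, F:1, G:2, H:2, I:2, J:2, K:2. Sum = 19.
n = 11, so closeness = 10/19.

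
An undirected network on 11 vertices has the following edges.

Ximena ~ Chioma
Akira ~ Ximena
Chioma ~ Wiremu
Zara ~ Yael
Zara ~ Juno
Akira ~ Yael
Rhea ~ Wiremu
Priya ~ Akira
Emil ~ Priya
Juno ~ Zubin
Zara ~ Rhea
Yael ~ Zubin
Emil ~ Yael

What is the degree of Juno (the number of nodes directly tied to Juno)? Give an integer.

2

Juno is directly tied to Zara and Zubin. That is 2 neighbors, so the degree of Juno is 2.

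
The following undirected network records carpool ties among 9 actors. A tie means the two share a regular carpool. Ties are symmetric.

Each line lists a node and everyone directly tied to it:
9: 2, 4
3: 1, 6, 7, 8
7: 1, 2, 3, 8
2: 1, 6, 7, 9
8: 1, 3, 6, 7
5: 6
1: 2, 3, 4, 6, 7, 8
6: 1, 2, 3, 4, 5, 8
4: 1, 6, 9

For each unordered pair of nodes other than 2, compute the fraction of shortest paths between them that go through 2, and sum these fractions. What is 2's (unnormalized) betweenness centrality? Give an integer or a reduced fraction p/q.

21/5

Pairs whose geodesics pass through 2 — 5–7: 1/4; 5–9: 1/2; 8–9: 3/5; 3–9: 3/5; 6–7: 1/4; 6–9: 1/2; 7–9: 1; 9–1: 1/2.
All other pairs contribute 0.
Summing the contributions gives betweenness(2) = 21/5.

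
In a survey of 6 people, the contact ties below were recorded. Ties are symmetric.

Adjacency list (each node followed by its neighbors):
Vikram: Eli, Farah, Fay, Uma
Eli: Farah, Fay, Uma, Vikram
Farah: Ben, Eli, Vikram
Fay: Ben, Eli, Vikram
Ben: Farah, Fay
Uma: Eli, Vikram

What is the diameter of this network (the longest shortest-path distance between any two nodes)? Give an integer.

Eccentricity of each node (its greatest distance to any other): Ben:3, Eli:2, Farah:2, Fay:2, Uma:3, Vikram:2.
The maximum eccentricity is 3, realized for instance by the pair Ben–Uma via Ben – Fay – Vikram – Uma. So the diameter is 3.

3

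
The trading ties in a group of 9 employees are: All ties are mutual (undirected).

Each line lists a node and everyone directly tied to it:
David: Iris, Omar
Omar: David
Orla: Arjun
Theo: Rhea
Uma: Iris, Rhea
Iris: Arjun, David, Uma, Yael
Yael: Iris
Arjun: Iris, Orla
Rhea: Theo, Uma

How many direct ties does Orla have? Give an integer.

1

Orla is directly tied to Arjun. That is 1 neighbor, so the degree of Orla is 1.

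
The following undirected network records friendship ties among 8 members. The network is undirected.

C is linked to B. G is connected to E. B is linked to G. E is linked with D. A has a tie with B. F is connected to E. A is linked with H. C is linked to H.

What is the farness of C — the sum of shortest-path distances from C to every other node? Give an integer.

Distances from C: A:2, B:1, D:4, E:3, F:4, G:2, H:1.
Sum = 2 + 1 + 4 + 3 + 4 + 2 + 1 = 17.

17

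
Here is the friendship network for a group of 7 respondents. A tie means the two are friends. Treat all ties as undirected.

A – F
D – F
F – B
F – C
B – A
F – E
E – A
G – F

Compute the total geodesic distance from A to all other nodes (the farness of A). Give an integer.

Distances from A: B:1, C:2, D:2, E:1, F:1, G:2.
Sum = 1 + 2 + 2 + 1 + 1 + 2 = 9.

9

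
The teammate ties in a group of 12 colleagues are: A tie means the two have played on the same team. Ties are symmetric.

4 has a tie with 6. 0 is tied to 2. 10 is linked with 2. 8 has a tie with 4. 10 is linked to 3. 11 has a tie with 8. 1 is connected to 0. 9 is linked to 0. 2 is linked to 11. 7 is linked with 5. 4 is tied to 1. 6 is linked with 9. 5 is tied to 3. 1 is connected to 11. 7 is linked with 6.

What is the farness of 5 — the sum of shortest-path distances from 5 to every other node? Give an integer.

Distances from 5: 0:4, 1:4, 2:3, 3:1, 4:3, 6:2, 7:1, 8:4, 9:3, 10:2, 11:4.
Sum = 4 + 4 + 3 + 1 + 3 + 2 + 1 + 4 + 3 + 2 + 4 = 31.

31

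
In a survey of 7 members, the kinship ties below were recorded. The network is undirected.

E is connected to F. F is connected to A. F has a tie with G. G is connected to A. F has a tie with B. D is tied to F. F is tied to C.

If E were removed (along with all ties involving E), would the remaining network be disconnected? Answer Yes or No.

No

Even without E, every remaining node can still reach every other (the residual graph is connected), so E is not a cut vertex.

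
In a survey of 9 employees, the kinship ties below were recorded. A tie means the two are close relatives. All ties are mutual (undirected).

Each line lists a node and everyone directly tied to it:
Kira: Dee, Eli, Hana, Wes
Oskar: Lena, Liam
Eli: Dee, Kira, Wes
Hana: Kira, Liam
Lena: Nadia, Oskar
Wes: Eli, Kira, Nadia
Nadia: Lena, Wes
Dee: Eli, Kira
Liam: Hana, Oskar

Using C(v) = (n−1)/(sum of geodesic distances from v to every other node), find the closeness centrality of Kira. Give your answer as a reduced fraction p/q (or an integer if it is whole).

Distances from Kira: Dee:1, Eli:1, Hana:1, Lena:3, Liam:2, Nadia:2, Oskar:3, Wes:1. Sum = 14.
n = 9, so closeness = 8/14 = 4/7.

4/7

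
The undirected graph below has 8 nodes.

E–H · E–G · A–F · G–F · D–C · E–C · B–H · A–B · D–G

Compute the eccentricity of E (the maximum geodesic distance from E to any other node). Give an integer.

3

Distances from E: A:3, B:2, C:1, D:2, F:2, G:1, H:1.
The largest is 3 (to A), so the eccentricity of E is 3.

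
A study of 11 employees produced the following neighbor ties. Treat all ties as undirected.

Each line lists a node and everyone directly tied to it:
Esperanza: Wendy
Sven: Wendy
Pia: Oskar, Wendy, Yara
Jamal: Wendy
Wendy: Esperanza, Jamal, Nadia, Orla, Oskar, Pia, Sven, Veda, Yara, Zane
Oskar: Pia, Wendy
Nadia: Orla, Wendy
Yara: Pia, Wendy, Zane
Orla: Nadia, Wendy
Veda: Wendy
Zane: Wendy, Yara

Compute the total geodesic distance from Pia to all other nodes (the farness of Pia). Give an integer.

Distances from Pia: Esperanza:2, Jamal:2, Nadia:2, Orla:2, Oskar:1, Sven:2, Veda:2, Wendy:1, Yara:1, Zane:2.
Sum = 2 + 2 + 2 + 2 + 1 + 2 + 2 + 1 + 1 + 2 = 17.

17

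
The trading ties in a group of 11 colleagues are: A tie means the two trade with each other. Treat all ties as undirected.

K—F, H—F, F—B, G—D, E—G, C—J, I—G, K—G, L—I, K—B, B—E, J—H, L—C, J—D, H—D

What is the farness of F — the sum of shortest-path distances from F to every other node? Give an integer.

Distances from F: B:1, C:3, D:2, E:2, G:2, H:1, I:3, J:2, K:1, L:4.
Sum = 1 + 3 + 2 + 2 + 2 + 1 + 3 + 2 + 1 + 4 = 21.

21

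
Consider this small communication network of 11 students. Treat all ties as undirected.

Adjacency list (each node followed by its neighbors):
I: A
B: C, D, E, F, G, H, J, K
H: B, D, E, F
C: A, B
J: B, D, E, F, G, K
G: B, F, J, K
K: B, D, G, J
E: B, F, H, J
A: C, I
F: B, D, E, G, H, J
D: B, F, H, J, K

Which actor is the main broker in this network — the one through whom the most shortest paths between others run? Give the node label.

Unnormalized betweenness of each node: A:9, B:143/6, C:16, D:1, E:1/4, F:19/12, G:1/4, H:1/4, I:0, J:19/12, K:1/4.
B has the largest value, 143/6, making it the main broker — the node through which the most shortest paths run.

B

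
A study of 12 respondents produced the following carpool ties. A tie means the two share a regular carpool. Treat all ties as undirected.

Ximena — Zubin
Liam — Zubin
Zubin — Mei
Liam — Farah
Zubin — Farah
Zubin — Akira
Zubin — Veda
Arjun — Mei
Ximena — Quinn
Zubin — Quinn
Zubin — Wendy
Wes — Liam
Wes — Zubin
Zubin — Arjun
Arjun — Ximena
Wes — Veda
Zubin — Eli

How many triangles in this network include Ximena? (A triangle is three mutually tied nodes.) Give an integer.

2

Ximena's neighbors: Arjun, Quinn, and Zubin.
Neighbor pairs that are themselves tied: Ximena–Arjun–Zubin; Ximena–Quinn–Zubin. Each forms one triangle with Ximena, for 2 in total.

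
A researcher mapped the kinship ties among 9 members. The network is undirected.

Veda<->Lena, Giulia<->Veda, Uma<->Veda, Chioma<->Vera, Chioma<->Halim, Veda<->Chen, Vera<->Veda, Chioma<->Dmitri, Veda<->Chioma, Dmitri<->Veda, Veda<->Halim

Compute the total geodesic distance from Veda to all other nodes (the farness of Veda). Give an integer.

Distances from Veda: Chen:1, Chioma:1, Dmitri:1, Giulia:1, Halim:1, Lena:1, Uma:1, Vera:1.
Sum = 1 + 1 + 1 + 1 + 1 + 1 + 1 + 1 = 8.

8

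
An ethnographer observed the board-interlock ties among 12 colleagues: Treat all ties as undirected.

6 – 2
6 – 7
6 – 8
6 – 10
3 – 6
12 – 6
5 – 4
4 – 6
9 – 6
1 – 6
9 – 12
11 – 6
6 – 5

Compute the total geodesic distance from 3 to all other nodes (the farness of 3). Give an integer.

21

Distances from 3: 1:2, 2:2, 4:2, 5:2, 6:1, 7:2, 8:2, 9:2, 10:2, 11:2, 12:2.
Sum = 2 + 2 + 2 + 2 + 1 + 2 + 2 + 2 + 2 + 2 + 2 = 21.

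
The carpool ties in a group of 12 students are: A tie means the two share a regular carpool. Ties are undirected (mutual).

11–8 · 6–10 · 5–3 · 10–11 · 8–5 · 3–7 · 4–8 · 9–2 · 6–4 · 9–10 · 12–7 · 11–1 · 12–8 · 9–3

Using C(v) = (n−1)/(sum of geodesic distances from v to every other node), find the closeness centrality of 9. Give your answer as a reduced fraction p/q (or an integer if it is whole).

Distances from 9: 1:3, 2:1, 3:1, 4:3, 5:2, 6:2, 7:2, 8:3, 10:1, 11:2, 12:3. Sum = 23.
n = 12, so closeness = 11/23.

11/23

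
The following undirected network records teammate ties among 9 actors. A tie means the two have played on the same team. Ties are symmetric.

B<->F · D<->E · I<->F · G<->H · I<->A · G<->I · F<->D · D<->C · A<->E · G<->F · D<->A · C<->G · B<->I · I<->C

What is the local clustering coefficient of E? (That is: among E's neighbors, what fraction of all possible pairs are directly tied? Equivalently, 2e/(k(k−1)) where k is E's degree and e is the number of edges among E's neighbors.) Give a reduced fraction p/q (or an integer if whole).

E's neighbors: A and D (k = 2).
Possible neighbor pairs: C(2,2) = 1. Edges among them: A–D → e = 1.
Clustering(E) = 1/1.

1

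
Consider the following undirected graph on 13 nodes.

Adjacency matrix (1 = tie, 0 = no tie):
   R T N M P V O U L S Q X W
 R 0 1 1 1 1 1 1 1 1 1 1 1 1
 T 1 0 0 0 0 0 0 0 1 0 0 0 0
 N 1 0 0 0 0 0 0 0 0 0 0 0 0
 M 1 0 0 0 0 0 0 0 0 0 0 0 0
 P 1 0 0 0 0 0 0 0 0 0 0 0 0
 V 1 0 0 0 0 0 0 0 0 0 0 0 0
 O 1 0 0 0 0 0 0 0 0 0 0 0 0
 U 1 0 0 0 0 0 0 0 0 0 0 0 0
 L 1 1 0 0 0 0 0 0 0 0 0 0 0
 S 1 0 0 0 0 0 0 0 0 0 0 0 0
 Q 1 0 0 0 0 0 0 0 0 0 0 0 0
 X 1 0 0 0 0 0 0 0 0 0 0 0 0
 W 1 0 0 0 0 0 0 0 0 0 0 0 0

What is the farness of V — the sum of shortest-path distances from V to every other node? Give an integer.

23

Distances from V: L:2, M:2, N:2, O:2, P:2, Q:2, R:1, S:2, T:2, U:2, W:2, X:2.
Sum = 2 + 2 + 2 + 2 + 2 + 2 + 1 + 2 + 2 + 2 + 2 + 2 = 23.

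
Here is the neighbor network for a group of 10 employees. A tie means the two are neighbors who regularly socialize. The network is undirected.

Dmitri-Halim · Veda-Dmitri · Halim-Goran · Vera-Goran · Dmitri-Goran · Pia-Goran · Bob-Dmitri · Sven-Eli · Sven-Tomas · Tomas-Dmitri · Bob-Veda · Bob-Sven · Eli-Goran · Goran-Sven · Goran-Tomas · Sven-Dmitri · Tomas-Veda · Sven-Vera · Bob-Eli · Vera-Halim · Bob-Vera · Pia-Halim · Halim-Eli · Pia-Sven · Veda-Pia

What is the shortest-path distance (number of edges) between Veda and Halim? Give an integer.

2

One shortest route is Veda – Pia – Halim, which uses 2 edges, and Veda and Halim are not directly tied, so nothing shorter exists. So d(Veda,Halim) = 2.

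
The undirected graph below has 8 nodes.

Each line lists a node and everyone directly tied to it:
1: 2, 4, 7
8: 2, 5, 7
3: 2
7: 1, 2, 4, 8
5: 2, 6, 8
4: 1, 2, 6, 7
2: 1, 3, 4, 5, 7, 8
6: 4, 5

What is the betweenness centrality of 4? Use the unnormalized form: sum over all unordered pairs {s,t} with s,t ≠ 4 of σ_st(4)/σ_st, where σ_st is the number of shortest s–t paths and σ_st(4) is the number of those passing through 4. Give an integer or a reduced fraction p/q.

3

Pairs whose geodesics pass through 4 — 6–3: 1/2; 6–2: 1/2; 6–7: 1; 6–1: 1.
All other pairs contribute 0.
Summing the contributions gives betweenness(4) = 3.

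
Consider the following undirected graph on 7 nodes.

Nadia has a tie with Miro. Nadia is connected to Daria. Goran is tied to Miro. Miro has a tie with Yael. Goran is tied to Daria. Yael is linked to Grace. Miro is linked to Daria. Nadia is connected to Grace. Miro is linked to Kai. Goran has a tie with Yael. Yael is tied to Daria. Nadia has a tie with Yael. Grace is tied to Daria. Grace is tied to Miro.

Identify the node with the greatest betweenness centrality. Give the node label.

Unnormalized betweenness of each node: Daria:2/3, Goran:0, Grace:0, Kai:0, Miro:17/3, Nadia:0, Yael:2/3.
Miro has the largest value, 17/3, making it the main broker — the node through which the most shortest paths run.

Miro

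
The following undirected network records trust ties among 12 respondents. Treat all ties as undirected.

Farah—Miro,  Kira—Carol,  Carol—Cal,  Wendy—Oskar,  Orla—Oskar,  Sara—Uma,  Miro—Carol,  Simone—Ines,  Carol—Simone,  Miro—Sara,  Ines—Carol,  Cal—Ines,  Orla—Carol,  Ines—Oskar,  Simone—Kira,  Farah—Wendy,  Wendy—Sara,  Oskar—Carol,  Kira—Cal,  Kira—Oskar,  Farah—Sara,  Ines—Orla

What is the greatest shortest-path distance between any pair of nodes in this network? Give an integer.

Eccentricity of each node (its greatest distance to any other): Cal:4, Carol:3, Farah:3, Ines:4, Kira:4, Miro:2, Orla:4, Oskar:3, Sara:3, Simone:4, Uma:4, Wendy:3.
The maximum eccentricity is 4, realized for instance by the pair Uma–Simone via Uma – Sara – Miro – Carol – Simone. So the diameter is 4.

4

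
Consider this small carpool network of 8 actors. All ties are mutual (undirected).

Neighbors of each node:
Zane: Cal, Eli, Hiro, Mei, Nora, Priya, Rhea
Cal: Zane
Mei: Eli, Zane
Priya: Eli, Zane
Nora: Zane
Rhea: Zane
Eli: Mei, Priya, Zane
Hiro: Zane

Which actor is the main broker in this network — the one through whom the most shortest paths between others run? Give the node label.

Zane

Unnormalized betweenness of each node: Cal:0, Eli:1/2, Hiro:0, Mei:0, Nora:0, Priya:0, Rhea:0, Zane:37/2.
Zane has the largest value, 37/2, making it the main broker — the node through which the most shortest paths run.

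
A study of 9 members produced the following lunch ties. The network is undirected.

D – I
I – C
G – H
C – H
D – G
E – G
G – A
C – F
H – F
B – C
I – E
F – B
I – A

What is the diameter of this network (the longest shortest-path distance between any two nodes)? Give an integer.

3

Eccentricity of each node (its greatest distance to any other): A:3, B:3, C:2, D:3, E:3, F:3, G:3, H:2, I:2.
The maximum eccentricity is 3, realized for instance by the pair B–G via B – C – H – G. So the diameter is 3.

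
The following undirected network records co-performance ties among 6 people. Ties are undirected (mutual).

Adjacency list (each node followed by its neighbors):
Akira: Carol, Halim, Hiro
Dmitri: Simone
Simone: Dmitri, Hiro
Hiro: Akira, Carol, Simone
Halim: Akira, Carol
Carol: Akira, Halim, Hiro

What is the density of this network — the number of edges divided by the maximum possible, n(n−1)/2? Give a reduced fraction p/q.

7/15

There are 7 edges and 6 nodes, so the maximum possible is C(6,2) = 15.
Density = 7/15.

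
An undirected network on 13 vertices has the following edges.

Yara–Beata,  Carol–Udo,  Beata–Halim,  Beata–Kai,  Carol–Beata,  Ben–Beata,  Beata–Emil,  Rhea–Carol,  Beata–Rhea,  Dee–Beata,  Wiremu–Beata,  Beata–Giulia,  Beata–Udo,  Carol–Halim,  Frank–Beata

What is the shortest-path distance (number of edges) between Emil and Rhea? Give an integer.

2

One shortest route is Emil – Beata – Rhea, which uses 2 edges, and Emil and Rhea are not directly tied, so nothing shorter exists. So d(Emil,Rhea) = 2.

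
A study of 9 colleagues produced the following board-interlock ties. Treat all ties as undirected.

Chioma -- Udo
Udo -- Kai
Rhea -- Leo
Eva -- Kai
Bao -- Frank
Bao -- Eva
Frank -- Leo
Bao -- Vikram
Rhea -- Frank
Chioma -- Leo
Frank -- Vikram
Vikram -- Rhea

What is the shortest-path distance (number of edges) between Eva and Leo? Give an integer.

3

One shortest route is Eva – Bao – Frank – Leo, which uses 3 edges, and at distance 2 from Eva we only reach {Frank, Udo, Vikram}, which does not include Leo. So d(Eva,Leo) = 3.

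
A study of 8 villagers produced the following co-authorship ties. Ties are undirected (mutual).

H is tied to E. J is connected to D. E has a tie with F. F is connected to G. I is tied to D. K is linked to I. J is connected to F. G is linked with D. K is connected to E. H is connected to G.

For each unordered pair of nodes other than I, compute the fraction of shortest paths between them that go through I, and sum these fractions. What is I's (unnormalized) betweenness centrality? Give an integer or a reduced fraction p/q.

25/12

Pairs whose geodesics pass through I — E–D: 1/4; G–K: 1/3; J–K: 1/2; D–K: 1.
All other pairs contribute 0.
Summing the contributions gives betweenness(I) = 25/12.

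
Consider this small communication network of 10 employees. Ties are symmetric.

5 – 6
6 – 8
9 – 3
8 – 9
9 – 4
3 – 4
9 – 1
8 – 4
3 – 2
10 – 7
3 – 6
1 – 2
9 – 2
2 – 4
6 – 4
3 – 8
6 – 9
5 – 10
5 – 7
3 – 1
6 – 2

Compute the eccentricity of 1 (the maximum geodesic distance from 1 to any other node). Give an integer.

4

Distances from 1: 2:1, 3:1, 4:2, 5:3, 6:2, 7:4, 8:2, 9:1, 10:4.
The largest is 4 (to 7 and 10), so the eccentricity of 1 is 4.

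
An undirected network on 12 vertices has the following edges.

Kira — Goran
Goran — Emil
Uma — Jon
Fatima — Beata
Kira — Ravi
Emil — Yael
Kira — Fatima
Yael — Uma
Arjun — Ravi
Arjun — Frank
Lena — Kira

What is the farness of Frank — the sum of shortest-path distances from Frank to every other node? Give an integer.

Distances from Frank: Arjun:1, Beata:5, Emil:5, Fatima:4, Goran:4, Jon:8, Kira:3, Lena:4, Ravi:2, Uma:7, Yael:6.
Sum = 1 + 5 + 5 + 4 + 4 + 8 + 3 + 4 + 2 + 7 + 6 = 49.

49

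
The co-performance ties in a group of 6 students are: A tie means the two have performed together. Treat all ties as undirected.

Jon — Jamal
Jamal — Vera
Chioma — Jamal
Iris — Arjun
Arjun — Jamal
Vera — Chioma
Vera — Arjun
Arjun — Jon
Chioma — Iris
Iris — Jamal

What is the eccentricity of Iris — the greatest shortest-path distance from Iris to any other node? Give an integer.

Distances from Iris: Arjun:1, Chioma:1, Jamal:1, Jon:2, Vera:2.
The largest is 2 (to Vera and Jon), so the eccentricity of Iris is 2.

2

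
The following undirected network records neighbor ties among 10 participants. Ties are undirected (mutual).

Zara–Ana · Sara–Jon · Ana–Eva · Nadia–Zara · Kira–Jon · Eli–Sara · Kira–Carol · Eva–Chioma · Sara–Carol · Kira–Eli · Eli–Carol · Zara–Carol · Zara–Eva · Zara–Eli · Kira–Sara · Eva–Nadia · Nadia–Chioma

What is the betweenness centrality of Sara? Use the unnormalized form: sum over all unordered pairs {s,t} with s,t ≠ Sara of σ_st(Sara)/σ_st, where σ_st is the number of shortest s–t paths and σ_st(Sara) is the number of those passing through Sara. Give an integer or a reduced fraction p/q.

7/2

Pairs whose geodesics pass through Sara — Eli–Jon: 1/2; Carol–Jon: 1/2; Jon–Chioma: 4/8; Jon–Eva: 2/4; Jon–Nadia: 2/4; Jon–Zara: 2/4; Jon–Ana: 2/4.
All other pairs contribute 0.
Summing the contributions gives betweenness(Sara) = 7/2.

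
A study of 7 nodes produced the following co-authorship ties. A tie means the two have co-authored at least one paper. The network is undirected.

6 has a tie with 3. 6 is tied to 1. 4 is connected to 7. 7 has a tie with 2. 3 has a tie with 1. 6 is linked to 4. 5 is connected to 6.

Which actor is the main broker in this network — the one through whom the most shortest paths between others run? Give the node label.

6

Unnormalized betweenness of each node: 1:0, 2:0, 3:0, 4:8, 5:0, 6:11, 7:5.
6 has the largest value, 11, making it the main broker — the node through which the most shortest paths run.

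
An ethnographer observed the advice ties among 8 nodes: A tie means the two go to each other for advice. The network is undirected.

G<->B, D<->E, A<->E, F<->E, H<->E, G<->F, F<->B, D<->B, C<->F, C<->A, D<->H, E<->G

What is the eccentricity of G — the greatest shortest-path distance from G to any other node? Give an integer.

2

Distances from G: A:2, B:1, C:2, D:2, E:1, F:1, H:2.
The largest is 2 (to A, D, H, and C), so the eccentricity of G is 2.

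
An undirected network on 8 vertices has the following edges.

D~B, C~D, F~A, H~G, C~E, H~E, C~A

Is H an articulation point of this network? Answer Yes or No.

Yes

Removing H leaves {A, B, C, D, E, and F} with no path to {G}, so the network splits into 2 components. H is a cut vertex.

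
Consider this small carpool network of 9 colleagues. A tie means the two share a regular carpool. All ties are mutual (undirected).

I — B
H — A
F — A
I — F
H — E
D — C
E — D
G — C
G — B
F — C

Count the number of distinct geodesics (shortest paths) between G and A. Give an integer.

1

The shortest distance is 3, and the only length-3 path is G–C–F–A. So there is exactly 1 shortest path.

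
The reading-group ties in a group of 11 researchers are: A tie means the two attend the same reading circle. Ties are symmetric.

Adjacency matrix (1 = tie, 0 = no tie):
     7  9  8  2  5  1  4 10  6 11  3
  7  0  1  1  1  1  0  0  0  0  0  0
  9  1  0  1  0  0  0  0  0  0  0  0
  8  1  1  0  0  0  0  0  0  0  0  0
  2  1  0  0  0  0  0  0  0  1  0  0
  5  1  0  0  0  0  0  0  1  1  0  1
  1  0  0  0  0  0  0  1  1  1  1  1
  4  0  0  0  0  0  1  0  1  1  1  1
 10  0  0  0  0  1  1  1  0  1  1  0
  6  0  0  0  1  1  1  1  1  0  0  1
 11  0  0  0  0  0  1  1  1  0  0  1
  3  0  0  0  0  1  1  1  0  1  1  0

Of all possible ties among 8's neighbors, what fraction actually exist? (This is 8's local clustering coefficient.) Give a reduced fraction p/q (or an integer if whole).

1

8's neighbors: 7 and 9 (k = 2).
Possible neighbor pairs: C(2,2) = 1. Edges among them: 7–9 → e = 1.
Clustering(8) = 1/1.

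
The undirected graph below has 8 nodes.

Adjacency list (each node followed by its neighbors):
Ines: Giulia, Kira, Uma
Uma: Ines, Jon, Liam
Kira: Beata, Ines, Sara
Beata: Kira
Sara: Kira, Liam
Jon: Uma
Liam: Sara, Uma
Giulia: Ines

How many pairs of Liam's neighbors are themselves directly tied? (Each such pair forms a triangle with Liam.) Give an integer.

Liam's neighbors are Sara and Uma, but none of them are tied to each other, so no triangle contains Liam.

0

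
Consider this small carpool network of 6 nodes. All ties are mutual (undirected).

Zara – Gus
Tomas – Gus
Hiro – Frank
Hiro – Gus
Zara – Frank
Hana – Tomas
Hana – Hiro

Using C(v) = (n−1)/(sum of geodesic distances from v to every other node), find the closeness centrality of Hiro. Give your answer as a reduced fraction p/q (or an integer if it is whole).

5/7

Distances from Hiro: Frank:1, Gus:1, Hana:1, Tomas:2, Zara:2. Sum = 7.
n = 6, so closeness = 5/7.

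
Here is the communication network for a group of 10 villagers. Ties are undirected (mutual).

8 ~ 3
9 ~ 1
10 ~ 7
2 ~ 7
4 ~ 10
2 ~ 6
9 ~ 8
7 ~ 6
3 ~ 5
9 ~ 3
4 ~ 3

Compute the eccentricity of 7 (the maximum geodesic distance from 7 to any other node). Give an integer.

Distances from 7: 1:5, 2:1, 3:3, 4:2, 5:4, 6:1, 8:4, 9:4, 10:1.
The largest is 5 (to 1), so the eccentricity of 7 is 5.

5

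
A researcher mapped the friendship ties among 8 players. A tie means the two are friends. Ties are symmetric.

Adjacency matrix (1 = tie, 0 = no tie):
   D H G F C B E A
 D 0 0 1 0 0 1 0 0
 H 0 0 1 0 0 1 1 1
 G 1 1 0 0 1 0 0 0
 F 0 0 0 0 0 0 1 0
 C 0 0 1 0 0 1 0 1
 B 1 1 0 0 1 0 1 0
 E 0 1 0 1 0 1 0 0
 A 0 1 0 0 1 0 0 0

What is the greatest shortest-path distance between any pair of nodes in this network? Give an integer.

Eccentricity of each node (its greatest distance to any other): A:3, B:2, C:3, D:3, E:2, F:3, G:3, H:2.
The maximum eccentricity is 3, realized for instance by the pair D–F via D – B – E – F. So the diameter is 3.

3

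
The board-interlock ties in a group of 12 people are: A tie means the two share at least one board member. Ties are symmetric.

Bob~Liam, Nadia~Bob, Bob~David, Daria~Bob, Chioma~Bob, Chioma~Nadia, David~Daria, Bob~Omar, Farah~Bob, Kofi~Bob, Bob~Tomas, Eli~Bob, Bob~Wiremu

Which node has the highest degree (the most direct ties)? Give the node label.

Bob

Degrees — Bob:11, Chioma:2, Daria:2, David:2, Eli:1, Farah:1, Kofi:1, Liam:1, Nadia:2, Omar:1, Tomas:1, Wiremu:1.
The maximum is 11, attained only by Bob.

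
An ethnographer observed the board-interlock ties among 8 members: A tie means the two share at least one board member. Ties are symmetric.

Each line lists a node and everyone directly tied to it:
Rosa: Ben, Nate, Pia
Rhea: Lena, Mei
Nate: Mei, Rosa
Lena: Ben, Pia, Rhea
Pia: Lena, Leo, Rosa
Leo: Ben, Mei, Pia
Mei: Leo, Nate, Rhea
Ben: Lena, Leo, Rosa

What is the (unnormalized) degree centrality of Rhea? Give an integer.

2

Rhea is directly tied to Lena and Mei. That is 2 neighbors, so the degree of Rhea is 2.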